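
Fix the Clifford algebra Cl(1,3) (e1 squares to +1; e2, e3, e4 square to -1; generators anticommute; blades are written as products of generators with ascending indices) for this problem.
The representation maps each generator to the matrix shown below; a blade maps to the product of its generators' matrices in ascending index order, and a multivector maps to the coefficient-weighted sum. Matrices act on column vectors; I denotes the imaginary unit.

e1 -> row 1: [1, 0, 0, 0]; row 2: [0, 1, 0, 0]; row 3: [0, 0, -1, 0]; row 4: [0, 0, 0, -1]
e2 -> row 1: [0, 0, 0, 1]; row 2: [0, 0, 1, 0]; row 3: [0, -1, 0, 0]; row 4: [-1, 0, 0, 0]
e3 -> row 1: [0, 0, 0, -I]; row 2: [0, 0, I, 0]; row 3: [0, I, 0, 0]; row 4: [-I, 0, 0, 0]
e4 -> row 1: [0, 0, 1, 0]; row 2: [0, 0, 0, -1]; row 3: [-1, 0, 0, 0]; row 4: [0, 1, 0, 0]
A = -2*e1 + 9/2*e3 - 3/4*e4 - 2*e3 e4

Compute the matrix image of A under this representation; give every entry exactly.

Bivector images (products of the table entries): rho(e3 e4) = rho(e3)rho(e4) = row 1: [0, -I, 0, 0]; row 2: [-I, 0, 0, 0]; row 3: [0, 0, 0, -I]; row 4: [0, 0, -I, 0].
M = (-2)*rho(e1) + (9/2)*rho(e3) + (-3/4)*rho(e4) + (-2)*rho(e3 e4), summed entrywise:
Answer: row 1: [-2, 2*I, -3/4, -9*I/2]; row 2: [2*I, -2, 9*I/2, 3/4]; row 3: [3/4, 9*I/2, 2, 2*I]; row 4: [-9*I/2, -3/4, 2*I, 2]


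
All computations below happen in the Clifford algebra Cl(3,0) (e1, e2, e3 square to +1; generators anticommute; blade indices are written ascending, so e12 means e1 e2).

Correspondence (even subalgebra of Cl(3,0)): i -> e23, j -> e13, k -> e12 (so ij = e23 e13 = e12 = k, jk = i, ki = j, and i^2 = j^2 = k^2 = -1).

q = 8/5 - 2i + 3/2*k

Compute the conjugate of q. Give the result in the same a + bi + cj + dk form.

In blades: q = 8/5 + 3/2*e12 - 2*e23.
Quaternion conjugation is reversion on the even subalgebra: the scalar is fixed and every grade-2 blade flips sign, giving 8/5 - 3/2*e12 + 2*e23; translating back:
Answer: 8/5 + 2i - 3/2*k


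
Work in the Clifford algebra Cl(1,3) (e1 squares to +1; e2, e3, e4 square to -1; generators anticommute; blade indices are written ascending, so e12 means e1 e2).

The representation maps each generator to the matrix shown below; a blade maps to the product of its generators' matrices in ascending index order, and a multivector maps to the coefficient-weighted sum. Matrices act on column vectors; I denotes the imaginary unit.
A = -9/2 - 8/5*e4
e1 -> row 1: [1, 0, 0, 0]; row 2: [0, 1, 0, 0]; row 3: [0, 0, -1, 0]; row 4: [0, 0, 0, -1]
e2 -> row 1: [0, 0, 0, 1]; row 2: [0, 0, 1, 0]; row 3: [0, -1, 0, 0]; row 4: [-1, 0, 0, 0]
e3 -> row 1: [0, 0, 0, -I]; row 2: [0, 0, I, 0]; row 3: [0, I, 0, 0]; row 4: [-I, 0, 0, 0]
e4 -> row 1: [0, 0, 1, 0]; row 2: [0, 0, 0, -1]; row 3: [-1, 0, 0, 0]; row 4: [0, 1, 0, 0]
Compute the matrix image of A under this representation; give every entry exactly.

M = (-9/2)*1 + (-8/5)*rho(e4), summed entrywise (1 is the identity matrix):
Answer: row 1: [-9/2, 0, -8/5, 0]; row 2: [0, -9/2, 0, 8/5]; row 3: [8/5, 0, -9/2, 0]; row 4: [0, -8/5, 0, -9/2]


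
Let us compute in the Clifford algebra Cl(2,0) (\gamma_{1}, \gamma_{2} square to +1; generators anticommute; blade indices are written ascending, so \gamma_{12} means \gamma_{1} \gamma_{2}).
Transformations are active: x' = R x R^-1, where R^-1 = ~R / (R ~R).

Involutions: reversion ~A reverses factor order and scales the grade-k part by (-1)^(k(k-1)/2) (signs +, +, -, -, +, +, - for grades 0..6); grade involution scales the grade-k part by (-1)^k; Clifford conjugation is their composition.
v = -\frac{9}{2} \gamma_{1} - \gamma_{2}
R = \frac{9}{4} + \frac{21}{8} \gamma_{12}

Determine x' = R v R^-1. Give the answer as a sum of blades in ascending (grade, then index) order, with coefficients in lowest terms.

~R = \frac{9}{4} - \frac{21}{8} \gamma_{12}, and R ~R = \frac{765}{64}, so R^-1 = ~R / (\frac{765}{64}).
R v = -\frac{51}{4} \gamma_{1} + \frac{153}{16} \gamma_{2}
Answer: -\frac{3}{10} \gamma_{1} + \frac{23}{5} \gamma_{2}


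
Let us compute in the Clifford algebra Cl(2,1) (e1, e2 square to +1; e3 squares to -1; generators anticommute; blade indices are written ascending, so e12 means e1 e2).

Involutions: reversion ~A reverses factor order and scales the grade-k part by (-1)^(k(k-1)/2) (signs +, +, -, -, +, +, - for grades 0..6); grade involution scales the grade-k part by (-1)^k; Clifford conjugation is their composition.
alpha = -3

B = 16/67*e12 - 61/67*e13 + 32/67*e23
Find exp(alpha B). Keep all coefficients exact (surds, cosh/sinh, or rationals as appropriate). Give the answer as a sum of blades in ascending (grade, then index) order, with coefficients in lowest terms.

B^2 term by term: the squares give (16/67)^2*(e12)^2 + (-61/67)^2*(e13)^2 + (32/67)^2*(e23)^2 = 256/4489*(-1) + 3721/4489*(+1) + 1024/4489*(+1) = 1 (each basis 2-blade squares to minus the product of its generators' squares); cross terms between blades sharing an index anticommute and cancel. So B^2 = 1.
B^2 = 1 — since the square is positive, the closed form is hyperbolic: l = 1, alpha*l = -3, so exp(alpha B) = cosh(-3) + (sinh(-3)/1)*B = cosh(3) + (-sinh(3))*B.
Answer: cosh(3) - 16*sinh(3)/67*e12 + 61*sinh(3)/67*e13 - 32*sinh(3)/67*e23


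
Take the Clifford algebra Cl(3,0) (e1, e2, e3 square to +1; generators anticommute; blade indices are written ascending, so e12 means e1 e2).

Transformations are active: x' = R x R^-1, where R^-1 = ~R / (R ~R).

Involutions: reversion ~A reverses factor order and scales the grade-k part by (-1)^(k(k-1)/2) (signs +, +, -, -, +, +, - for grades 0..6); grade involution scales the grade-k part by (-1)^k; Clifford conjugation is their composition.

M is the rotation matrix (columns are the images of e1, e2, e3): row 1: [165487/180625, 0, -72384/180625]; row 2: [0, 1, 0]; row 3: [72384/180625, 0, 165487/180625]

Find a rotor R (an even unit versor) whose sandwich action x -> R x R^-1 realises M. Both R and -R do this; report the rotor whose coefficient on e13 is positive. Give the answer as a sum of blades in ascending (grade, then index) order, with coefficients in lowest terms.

Method: write R = a + b12*e12 + b13*e13 + b23*e23 with a^2 + b12^2 + b13^2 + b23^2 = 1 (so R^-1 = ~R). Expanding the columns R e_j ~R gives tr M = 4a^2 - 1 and, from the antisymmetric part, M21 - M12 = -4a*b12, M13 - M31 = 4a*b13, M32 - M23 = -4a*b23.
Here tr M = 511599/180625, so a^2 = (1 + tr M)/4 = 173056/180625 and a = ±416/425. Taking a = 416/425: M21 - M12 = 0, M13 - M31 = -144768/180625, M32 - M23 = 0, giving b12 = 0, b13 = -87/425, b23 = 0, i.e. R = 416/425 - 87/425*e13.
Its e13 coefficient is negative, so report the other preimage -R.
Answer: -416/425 + 87/425*e13. Key observation: the double cover Spin(3) -> SO(3) sends R and -R to the same matrix (trace 511599/180625 here), so the stated sign of the e13 coefficient is what selects one sheet.


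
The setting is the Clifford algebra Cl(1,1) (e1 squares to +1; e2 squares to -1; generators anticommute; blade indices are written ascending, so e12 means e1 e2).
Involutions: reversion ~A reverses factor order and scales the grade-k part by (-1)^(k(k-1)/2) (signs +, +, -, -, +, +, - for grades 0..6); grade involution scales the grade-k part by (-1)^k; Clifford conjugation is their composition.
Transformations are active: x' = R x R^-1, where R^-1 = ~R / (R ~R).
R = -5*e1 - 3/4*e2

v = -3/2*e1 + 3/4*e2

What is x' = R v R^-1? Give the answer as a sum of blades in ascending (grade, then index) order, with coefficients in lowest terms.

~R = -5*e1 - 3/4*e2, and R ~R = 391/16, so R^-1 = ~R / (391/16).
R v = 129/16 - 39/8*e12
Answer: -1407/782*e1 - 1947/1564*e2


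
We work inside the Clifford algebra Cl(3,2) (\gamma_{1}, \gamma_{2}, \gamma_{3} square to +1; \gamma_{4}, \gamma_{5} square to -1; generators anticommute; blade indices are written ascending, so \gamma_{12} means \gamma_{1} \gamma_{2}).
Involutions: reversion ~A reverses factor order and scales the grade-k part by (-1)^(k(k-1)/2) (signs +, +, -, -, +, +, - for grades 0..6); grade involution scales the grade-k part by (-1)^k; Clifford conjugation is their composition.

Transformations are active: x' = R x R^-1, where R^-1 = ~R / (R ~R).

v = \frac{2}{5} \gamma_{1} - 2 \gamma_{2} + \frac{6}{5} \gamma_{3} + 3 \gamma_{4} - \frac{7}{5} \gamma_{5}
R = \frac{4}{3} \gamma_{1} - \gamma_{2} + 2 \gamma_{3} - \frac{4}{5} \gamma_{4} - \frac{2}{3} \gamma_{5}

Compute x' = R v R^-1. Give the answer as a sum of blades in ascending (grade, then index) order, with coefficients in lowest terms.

~R = \frac{4}{3} \gamma_{1} - \gamma_{2} + 2 \gamma_{3} - \frac{4}{5} \gamma_{4} - \frac{2}{3} \gamma_{5}, and R ~R = \frac{427}{75}, so R^-1 = ~R / (\frac{427}{75}).
R v = \frac{32}{5} - \frac{34}{15} \gamma_{12} + \frac{4}{5} \gamma_{13} + \frac{108}{25} \gamma_{14} - \frac{8}{5} \gamma_{15} + \frac{14}{5} \gamma_{23} - \frac{23}{5} \gamma_{24} + \frac{1}{15} \gamma_{25} + \frac{174}{25} \gamma_{34} - 2 \gamma_{35} + \frac{78}{25} \gamma_{45}
Answer: \frac{5546}{2135} \gamma_{1} - \frac{106}{427} \gamma_{2} + \frac{7038}{2135} \gamma_{3} - \frac{2049}{427} \gamma_{4} - \frac{211}{2135} \gamma_{5}


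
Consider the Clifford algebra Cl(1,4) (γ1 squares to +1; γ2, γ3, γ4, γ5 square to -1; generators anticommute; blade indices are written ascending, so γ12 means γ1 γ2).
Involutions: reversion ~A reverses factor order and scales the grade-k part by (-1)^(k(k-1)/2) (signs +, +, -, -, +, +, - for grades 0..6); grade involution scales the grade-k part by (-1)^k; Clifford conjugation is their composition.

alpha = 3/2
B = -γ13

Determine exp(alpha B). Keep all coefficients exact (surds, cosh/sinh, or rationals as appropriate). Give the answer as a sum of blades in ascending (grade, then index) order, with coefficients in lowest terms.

B^2 = (-1)^2*(γ13)^2 = 1*(+1) = 1 (a basis 2-blade squares to minus the product of its generators' squares).
B^2 = 1 — the series telescopes hyperbolically here: l = 1, alpha*l = 3/2, so exp(alpha B) = cosh(3/2) + (sinh(3/2)/1)*B = cosh(3/2) + (sinh(3/2))*B.
Answer: cosh(3/2) - sinh(3/2)*γ13


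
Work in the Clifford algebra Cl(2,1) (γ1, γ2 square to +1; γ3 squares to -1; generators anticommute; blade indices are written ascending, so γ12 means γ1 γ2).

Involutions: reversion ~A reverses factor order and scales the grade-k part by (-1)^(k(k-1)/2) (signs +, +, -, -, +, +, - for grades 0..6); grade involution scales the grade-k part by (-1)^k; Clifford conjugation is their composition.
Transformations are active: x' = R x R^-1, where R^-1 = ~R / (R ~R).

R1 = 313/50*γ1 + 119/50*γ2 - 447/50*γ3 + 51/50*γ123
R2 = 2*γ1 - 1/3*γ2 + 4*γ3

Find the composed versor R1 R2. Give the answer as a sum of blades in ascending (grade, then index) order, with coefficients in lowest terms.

Distribute over the terms of R2 (each basis-blade product reordered to ascending indices, repeated generators contracted through their squares):
R1 (2*γ1) = 313/25 - 119/25*γ12 + 447/25*γ13 + 51/25*γ23
R1 (-1/3*γ2) = -119/150 - 313/150*γ12 + 17/50*γ13 - 149/50*γ23
R1 (4*γ3) = 894/25 - 102/25*γ12 + 626/25*γ13 + 238/25*γ23
Summing the partial products and collecting blades:
Answer: 7123/150 - 1639/150*γ12 + 2163/50*γ13 + 429/50*γ23


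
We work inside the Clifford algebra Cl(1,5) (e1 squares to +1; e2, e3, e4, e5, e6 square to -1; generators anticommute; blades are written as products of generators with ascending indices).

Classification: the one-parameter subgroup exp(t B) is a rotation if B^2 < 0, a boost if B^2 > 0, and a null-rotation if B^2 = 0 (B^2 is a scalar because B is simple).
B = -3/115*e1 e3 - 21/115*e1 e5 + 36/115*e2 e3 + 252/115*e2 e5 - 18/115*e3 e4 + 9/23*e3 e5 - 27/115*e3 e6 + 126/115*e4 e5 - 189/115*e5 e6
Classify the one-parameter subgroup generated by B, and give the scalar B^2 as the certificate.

B^2 term by term: the squares give (-3/115)^2*(e1 e3)^2 + (-21/115)^2*(e1 e5)^2 + (36/115)^2*(e2 e3)^2 + (252/115)^2*(e2 e5)^2 + (-18/115)^2*(e3 e4)^2 + (9/23)^2*(e3 e5)^2 + (-27/115)^2*(e3 e6)^2 + (126/115)^2*(e4 e5)^2 + (-189/115)^2*(e5 e6)^2 = 9/13225*(+1) + 441/13225*(+1) + 1296/13225*(-1) + 63504/13225*(-1) + 324/13225*(-1) + 81/529*(-1) + 729/13225*(-1) + 15876/13225*(-1) + 35721/13225*(-1) = -9 (each basis 2-blade squares to minus the product of its generators' squares); cross terms between blades sharing an index anticommute and cancel; the commuting (index-disjoint) pairs give grade-4 terms 2*c*c'*(blade product), which cancel blade by blade — e1 e2 e3 e5: 1512/13225 - 1512/13225 = 0; e1 e3 e4 e5: -756/13225 + 756/13225 = 0; e1 e3 e5 e6: 1134/13225 - 1134/13225 = 0; e2 e3 e4 e5: 9072/13225 - 9072/13225 = 0; e2 e3 e5 e6: -13608/13225 + 13608/13225 = 0; e3 e4 e5 e6: 6804/13225 - 6804/13225 = 0 — confirming B is simple. So B^2 = -9.
Answer: rotation, certificate B^2 = -9. No conjugation can change B^2 = -9; the sign gives the class.


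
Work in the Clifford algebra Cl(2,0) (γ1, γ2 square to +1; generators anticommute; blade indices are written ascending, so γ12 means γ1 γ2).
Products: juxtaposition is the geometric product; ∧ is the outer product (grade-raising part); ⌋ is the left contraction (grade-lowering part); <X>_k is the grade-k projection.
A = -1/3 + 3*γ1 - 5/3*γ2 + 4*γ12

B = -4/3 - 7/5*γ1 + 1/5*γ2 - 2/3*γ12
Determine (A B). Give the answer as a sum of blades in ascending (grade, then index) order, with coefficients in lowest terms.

step 1: -64/45 - 173/45*γ1 + 259/45*γ2 - 308/45*γ12
Answer: -64/45 - 173/45*γ1 + 259/45*γ2 - 308/45*γ12


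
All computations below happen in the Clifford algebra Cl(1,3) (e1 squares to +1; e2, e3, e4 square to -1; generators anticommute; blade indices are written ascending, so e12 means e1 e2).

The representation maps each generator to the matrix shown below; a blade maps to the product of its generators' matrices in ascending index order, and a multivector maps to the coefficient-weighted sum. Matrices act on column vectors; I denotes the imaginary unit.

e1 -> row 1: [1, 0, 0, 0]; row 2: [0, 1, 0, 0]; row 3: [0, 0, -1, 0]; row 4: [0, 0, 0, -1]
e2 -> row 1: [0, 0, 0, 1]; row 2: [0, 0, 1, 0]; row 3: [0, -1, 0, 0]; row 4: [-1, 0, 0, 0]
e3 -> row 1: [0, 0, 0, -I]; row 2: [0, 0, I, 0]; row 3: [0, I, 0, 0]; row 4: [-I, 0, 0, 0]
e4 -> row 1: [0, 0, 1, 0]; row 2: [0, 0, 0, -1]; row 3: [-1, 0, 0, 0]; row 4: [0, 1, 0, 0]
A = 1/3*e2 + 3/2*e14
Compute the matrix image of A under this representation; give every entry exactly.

Bivector images (products of the table entries): rho(e14) = rho(e1)rho(e4) = row 1: [0, 0, 1, 0]; row 2: [0, 0, 0, -1]; row 3: [1, 0, 0, 0]; row 4: [0, -1, 0, 0].
M = (1/3)*rho(e2) + (3/2)*rho(e14), summed entrywise:
Answer: row 1: [0, 0, 3/2, 1/3]; row 2: [0, 0, 1/3, -3/2]; row 3: [3/2, -1/3, 0, 0]; row 4: [-1/3, -3/2, 0, 0]


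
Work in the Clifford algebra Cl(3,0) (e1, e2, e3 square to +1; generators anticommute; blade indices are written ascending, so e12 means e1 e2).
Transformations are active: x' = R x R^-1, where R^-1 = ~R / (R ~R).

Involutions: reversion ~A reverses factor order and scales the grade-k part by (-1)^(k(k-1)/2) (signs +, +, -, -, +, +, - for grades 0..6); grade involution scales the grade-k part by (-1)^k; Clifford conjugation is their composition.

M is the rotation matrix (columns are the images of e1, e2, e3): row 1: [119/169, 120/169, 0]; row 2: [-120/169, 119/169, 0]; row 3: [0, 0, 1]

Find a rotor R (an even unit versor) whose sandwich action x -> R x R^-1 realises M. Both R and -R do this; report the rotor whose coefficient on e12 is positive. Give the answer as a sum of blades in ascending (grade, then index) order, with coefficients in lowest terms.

Method: write R = a + b12*e12 + b13*e13 + b23*e23 with a^2 + b12^2 + b13^2 + b23^2 = 1 (so R^-1 = ~R). Expanding the columns R e_j ~R gives tr M = 4a^2 - 1 and, from the antisymmetric part, M21 - M12 = -4a*b12, M13 - M31 = 4a*b13, M32 - M23 = -4a*b23.
Here tr M = 407/169, so a^2 = (1 + tr M)/4 = 144/169 and a = ±12/13. Taking a = 12/13: M21 - M12 = -240/169, M13 - M31 = 0, M32 - M23 = 0, giving b12 = 5/13, b13 = 0, b23 = 0, i.e. R = 12/13 + 5/13*e12.
Its e12 coefficient is already positive.
Answer: 12/13 + 5/13*e12. Uniqueness: Spin(3) -> SO(3) maps R and -R to the same rotation of trace 407/169; fixing the sign of the e12 coefficient removes the ambiguity.


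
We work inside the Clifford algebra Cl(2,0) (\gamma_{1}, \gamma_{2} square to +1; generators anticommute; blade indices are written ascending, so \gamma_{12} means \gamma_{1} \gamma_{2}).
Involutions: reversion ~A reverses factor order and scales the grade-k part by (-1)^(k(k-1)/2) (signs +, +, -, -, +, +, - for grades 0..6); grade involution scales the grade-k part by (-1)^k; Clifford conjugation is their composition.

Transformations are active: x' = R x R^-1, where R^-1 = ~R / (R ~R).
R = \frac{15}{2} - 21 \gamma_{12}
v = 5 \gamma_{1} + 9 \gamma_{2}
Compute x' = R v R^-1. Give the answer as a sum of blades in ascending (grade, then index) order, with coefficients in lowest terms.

~R = \frac{15}{2} + 21 \gamma_{12}, and R ~R = \frac{1989}{4}, so R^-1 = ~R / (\frac{1989}{4}).
R v = -\frac{303}{2} \gamma_{1} + \frac{345}{2} \gamma_{2}
Answer: -\frac{2115}{221} \gamma_{1} - \frac{839}{221} \gamma_{2}


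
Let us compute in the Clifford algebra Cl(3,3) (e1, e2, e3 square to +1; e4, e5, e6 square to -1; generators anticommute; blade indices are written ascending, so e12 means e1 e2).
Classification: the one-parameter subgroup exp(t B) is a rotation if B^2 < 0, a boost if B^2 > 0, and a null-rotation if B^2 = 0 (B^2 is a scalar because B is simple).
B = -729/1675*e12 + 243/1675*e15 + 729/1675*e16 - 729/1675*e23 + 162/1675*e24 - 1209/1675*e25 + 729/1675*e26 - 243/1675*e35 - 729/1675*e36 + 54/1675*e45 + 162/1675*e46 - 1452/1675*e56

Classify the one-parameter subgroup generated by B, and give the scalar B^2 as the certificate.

B^2 term by term: the squares give (-729/1675)^2*(e12)^2 + (243/1675)^2*(e15)^2 + (729/1675)^2*(e16)^2 + (-729/1675)^2*(e23)^2 + (162/1675)^2*(e24)^2 + (-1209/1675)^2*(e25)^2 + (729/1675)^2*(e26)^2 + (-243/1675)^2*(e35)^2 + (-729/1675)^2*(e36)^2 + (54/1675)^2*(e45)^2 + (162/1675)^2*(e46)^2 + (-1452/1675)^2*(e56)^2 = 531441/2805625*(-1) + 59049/2805625*(+1) + 531441/2805625*(+1) + 531441/2805625*(-1) + 26244/2805625*(+1) + 1461681/2805625*(+1) + 531441/2805625*(+1) + 59049/2805625*(+1) + 531441/2805625*(+1) + 2916/2805625*(-1) + 26244/2805625*(-1) + 2108304/2805625*(-1) = 0 (each basis 2-blade squares to minus the product of its generators' squares); cross terms between blades sharing an index anticommute and cancel; the commuting (index-disjoint) pairs give grade-4 terms 2*c*c'*(blade product), which cancel blade by blade — e1235: 354294/2805625 - 354294/2805625 = 0; e1236: 1062882/2805625 - 1062882/2805625 = 0; e1245: -78732/2805625 + 78732/2805625 = 0; e1246: -236196/2805625 + 236196/2805625 = 0; e1256: 2117016/2805625 - 354294/2805625 - 1762722/2805625 = 0; e1356: 354294/2805625 - 354294/2805625 = 0; e1456: -78732/2805625 + 78732/2805625 = 0; e2345: -78732/2805625 + 78732/2805625 = 0; e2346: -236196/2805625 + 236196/2805625 = 0; e2356: 2117016/2805625 - 1762722/2805625 - 354294/2805625 = 0; e2456: -470448/2805625 + 391716/2805625 + 78732/2805625 = 0; e3456: 78732/2805625 - 78732/2805625 = 0 — confirming B is simple. So B^2 = 0.
Answer: null-rotation, certificate B^2 = 0. The scalar 0 is the complete invariant here: its sign names the subgroup type.


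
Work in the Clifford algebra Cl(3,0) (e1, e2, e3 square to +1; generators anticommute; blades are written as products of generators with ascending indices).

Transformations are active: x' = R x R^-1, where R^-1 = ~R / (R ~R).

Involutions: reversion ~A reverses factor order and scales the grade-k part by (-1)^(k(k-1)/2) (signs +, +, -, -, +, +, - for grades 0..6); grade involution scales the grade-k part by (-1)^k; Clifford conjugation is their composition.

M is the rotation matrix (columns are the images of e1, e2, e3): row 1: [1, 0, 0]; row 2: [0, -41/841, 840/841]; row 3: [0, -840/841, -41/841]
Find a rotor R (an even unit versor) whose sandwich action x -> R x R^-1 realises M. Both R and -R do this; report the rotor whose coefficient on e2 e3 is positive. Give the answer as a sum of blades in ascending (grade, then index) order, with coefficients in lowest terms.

Method: write R = a + b12*e1 e2 + b13*e1 e3 + b23*e2 e3 with a^2 + b12^2 + b13^2 + b23^2 = 1 (so R^-1 = ~R). Expanding the columns R e_j ~R gives tr M = 4a^2 - 1 and, from the antisymmetric part, M21 - M12 = -4a*b12, M13 - M31 = 4a*b13, M32 - M23 = -4a*b23.
Here tr M = 759/841, so a^2 = (1 + tr M)/4 = 400/841 and a = ±20/29. Taking a = 20/29: M21 - M12 = 0, M13 - M31 = 0, M32 - M23 = -1680/841, giving b12 = 0, b13 = 0, b23 = 21/29, i.e. R = 20/29 + 21/29*e2 e3.
Its e2 e3 coefficient is already positive.
Answer: 20/29 + 21/29*e2 e3. Key observation: the double cover Spin(3) -> SO(3) sends R and -R to the same matrix (trace 759/841 here), so the stated sign of the e2 e3 coefficient is what selects one sheet.


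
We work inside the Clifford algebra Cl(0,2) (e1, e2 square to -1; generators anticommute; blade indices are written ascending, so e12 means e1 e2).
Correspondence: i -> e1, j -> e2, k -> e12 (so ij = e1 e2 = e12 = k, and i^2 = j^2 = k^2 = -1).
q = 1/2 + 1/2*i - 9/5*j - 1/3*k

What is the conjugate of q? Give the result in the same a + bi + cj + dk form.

In blades: q = 1/2 + 1/2*e1 - 9/5*e2 - 1/3*e12.
Conjugation here is Clifford conjugation: the scalar is fixed and the grade-1 and grade-2 blades all flip sign, giving 1/2 - 1/2*e1 + 9/5*e2 + 1/3*e12; translating back:
Answer: 1/2 - 1/2*i + 9/5*j + 1/3*k


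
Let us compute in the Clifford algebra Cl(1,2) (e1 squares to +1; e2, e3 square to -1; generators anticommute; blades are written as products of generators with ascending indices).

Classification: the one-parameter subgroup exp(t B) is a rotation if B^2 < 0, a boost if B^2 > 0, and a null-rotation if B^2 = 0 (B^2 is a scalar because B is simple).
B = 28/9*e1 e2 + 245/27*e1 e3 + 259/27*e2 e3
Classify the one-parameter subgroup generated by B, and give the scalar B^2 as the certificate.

B^2 term by term: the squares give (28/9)^2*(e1 e2)^2 + (245/27)^2*(e1 e3)^2 + (259/27)^2*(e2 e3)^2 = 784/81*(+1) + 60025/729*(+1) + 67081/729*(-1) = 0 (each basis 2-blade squares to minus the product of its generators' squares); cross terms between blades sharing an index anticommute and cancel. So B^2 = 0.
Answer: null-rotation, certificate B^2 = 0. The class reads off the invariant scalar 0 directly.


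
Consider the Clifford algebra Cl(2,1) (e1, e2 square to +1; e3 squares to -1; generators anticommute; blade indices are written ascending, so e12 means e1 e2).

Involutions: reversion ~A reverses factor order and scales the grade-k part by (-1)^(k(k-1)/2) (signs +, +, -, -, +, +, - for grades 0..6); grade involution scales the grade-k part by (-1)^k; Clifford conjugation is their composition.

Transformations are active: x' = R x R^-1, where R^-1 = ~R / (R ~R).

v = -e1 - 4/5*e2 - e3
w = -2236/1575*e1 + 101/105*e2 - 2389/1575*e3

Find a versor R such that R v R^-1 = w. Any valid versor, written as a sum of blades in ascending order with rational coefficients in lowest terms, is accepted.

Key observation: q(v) = q(w) = 16/25 (sandwiches preserve the norm), so R = v + w = -3811/1575*e1 + 17/105*e2 - 3964/1575*e3 works whenever it is invertible — the component of v along it is kept and (v - w)/2 reverses, sending v to w.
Answer: -3811/1575*e1 + 17/105*e2 - 3964/1575*e3


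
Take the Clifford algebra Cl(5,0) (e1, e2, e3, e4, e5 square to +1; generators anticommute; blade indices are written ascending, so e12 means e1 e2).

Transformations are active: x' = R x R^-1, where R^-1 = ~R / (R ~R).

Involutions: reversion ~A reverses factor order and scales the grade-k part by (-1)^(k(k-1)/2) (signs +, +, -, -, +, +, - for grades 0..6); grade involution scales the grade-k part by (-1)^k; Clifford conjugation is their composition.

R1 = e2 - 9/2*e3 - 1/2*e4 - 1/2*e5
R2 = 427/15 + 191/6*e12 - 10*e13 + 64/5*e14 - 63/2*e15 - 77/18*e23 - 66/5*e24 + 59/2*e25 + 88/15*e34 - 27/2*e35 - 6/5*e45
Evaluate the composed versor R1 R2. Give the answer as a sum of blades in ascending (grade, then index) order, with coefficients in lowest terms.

Distribute over the terms of R1 (each basis-blade product reordered to ascending indices, repeated generators contracted through their squares):
(e2) R2 = -191/6*e1 + 427/15*e2 - 77/18*e3 - 66/5*e4 + 59/2*e5 + 10*e123 - 64/5*e124 + 63/2*e125 + 88/15*e234 - 27/2*e235 - 6/5*e245
(-9/2*e3) R2 = -45*e1 - 77/4*e2 - 1281/10*e3 - 132/5*e4 + 243/4*e5 - 573/4*e123 + 288/5*e134 - 567/4*e135 - 297/5*e234 + 531/4*e235 + 27/5*e345
(-1/2*e4) R2 = 32/5*e1 - 33/5*e2 + 44/15*e3 - 427/30*e4 + 3/5*e5 - 191/12*e124 + 5*e134 - 63/4*e145 + 77/36*e234 + 59/4*e245 - 27/4*e345
(-1/2*e5) R2 = -63/4*e1 + 59/4*e2 - 27/4*e3 - 3/5*e4 - 427/30*e5 - 191/12*e125 + 5*e135 - 32/5*e145 + 77/36*e235 + 33/5*e245 - 44/15*e345
Summing the partial products and collecting blades:
Answer: -5171/60*e1 + 521/30*e2 - 4903/36*e3 - 1633/30*e4 + 4597/60*e5 - 533/4*e123 - 1723/60*e124 + 187/12*e125 + 313/5*e134 - 547/4*e135 - 443/20*e145 - 9251/180*e234 + 2185/18*e235 + 403/20*e245 - 257/60*e345


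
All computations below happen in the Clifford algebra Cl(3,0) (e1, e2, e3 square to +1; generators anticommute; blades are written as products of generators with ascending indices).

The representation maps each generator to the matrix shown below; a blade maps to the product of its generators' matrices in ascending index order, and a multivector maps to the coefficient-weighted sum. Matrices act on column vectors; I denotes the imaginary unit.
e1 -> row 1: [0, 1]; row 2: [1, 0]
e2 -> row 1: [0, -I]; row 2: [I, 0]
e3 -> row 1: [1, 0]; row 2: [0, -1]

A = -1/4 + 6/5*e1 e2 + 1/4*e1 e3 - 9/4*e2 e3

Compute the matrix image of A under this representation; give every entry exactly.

Bivector images (products of the table entries): rho(e1 e2) = rho(e1)rho(e2) = row 1: [I, 0]; row 2: [0, -I]; rho(e1 e3) = rho(e1)rho(e3) = row 1: [0, -1]; row 2: [1, 0]; rho(e2 e3) = rho(e2)rho(e3) = row 1: [0, I]; row 2: [I, 0].
M = (-1/4)*1 + (6/5)*rho(e1 e2) + (1/4)*rho(e1 e3) + (-9/4)*rho(e2 e3), summed entrywise (1 is the identity matrix):
Answer: row 1: [-1/4 + 6*I/5, -1/4 - 9*I/4]; row 2: [1/4 - 9*I/4, -1/4 - 6*I/5]


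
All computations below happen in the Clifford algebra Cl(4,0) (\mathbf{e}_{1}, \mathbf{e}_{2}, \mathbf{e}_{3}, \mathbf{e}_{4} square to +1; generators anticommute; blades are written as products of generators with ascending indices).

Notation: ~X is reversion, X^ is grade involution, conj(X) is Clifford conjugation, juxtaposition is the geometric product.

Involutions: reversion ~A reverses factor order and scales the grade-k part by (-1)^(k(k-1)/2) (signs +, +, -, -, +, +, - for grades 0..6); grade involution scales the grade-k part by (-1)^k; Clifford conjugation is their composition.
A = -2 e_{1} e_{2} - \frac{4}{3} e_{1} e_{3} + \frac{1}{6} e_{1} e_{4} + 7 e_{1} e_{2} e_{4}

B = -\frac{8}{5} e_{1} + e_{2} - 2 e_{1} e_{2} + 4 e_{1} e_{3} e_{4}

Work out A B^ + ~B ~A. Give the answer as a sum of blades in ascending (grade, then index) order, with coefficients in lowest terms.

first term: -4 + 2 e_{1} + \frac{16}{5} e_{2} + \frac{22}{15} e_{3} + \frac{42}{5} e_{4} + 7 e_{1} e_{4} + \frac{92}{3} e_{2} e_{3} + \frac{163}{15} e_{2} e_{4} - \frac{4}{3} e_{1} e_{2} e_{3} + \frac{1}{6} e_{1} e_{2} e_{4} - 8 e_{2} e_{3} e_{4}
second term: -4 - 2 e_{1} - \frac{16}{5} e_{2} - \frac{22}{15} e_{3} + \frac{98}{5} e_{4} + 7 e_{1} e_{4} + \frac{76}{3} e_{2} e_{3} + \frac{173}{15} e_{2} e_{4} - \frac{4}{3} e_{1} e_{2} e_{3} + \frac{1}{6} e_{1} e_{2} e_{4} - 8 e_{2} e_{3} e_{4}
Answer: -8 + 28 e_{4} + 14 e_{1} e_{4} + 56 e_{2} e_{3} + \frac{112}{5} e_{2} e_{4} - \frac{8}{3} e_{1} e_{2} e_{3} + \frac{1}{3} e_{1} e_{2} e_{4} - 16 e_{2} e_{3} e_{4}


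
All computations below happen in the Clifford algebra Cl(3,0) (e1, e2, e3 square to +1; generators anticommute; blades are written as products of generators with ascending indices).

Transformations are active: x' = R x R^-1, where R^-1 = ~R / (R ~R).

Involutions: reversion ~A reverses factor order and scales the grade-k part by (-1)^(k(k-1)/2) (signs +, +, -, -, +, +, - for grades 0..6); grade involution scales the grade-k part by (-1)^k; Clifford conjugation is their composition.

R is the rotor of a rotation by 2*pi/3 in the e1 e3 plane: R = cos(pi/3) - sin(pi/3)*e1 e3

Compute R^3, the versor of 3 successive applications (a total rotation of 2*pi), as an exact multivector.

Rotor phase runs at HALF the rotation angle; powers of one rotor simply add phase, so after 3 steps in e1 e3 the phase is 3*pi/3 = pi and R^3 = cos(pi) - sin(pi)*e1 e3.
cos(pi) = -1 and sin(pi) = 0, so R^3 = -1. The total rotation 2*pi is 1 full turn, so every vector returns to itself, yet the rotor is -1, on the OTHER sheet of the double cover (an odd number of 2*pi turns).
Answer: -1


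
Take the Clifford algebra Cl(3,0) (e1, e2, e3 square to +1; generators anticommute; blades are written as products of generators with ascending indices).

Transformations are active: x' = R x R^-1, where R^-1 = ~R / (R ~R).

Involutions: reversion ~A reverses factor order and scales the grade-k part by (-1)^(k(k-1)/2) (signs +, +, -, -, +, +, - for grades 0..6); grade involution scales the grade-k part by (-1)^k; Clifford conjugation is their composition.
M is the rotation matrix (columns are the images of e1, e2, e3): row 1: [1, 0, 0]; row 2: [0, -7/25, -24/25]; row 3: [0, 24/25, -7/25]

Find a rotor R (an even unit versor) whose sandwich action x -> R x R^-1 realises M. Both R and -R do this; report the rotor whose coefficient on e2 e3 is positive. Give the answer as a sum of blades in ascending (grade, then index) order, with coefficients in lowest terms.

Method: write R = a + b12*e1 e2 + b13*e1 e3 + b23*e2 e3 with a^2 + b12^2 + b13^2 + b23^2 = 1 (so R^-1 = ~R). Expanding the columns R e_j ~R gives tr M = 4a^2 - 1 and, from the antisymmetric part, M21 - M12 = -4a*b12, M13 - M31 = 4a*b13, M32 - M23 = -4a*b23.
Here tr M = 11/25, so a^2 = (1 + tr M)/4 = 9/25 and a = ±3/5. Taking a = 3/5: M21 - M12 = 0, M13 - M31 = 0, M32 - M23 = 48/25, giving b12 = 0, b13 = 0, b23 = -4/5, i.e. R = 3/5 - 4/5*e2 e3.
Its e2 e3 coefficient is negative, so report the other preimage -R.
Answer: -3/5 + 4/5*e2 e3. Key observation: the double cover Spin(3) -> SO(3) sends R and -R to the same matrix (trace 11/25 here), so the stated sign of the e2 e3 coefficient is what selects one sheet.


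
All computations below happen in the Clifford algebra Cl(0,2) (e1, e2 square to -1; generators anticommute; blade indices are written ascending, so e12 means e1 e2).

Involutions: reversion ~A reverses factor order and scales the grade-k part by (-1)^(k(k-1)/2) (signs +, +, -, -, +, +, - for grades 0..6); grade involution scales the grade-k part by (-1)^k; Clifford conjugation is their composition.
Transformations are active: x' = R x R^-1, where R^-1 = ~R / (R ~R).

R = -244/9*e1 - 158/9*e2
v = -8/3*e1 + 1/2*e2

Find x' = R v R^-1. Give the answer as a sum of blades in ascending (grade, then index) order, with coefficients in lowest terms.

~R = -244/9*e1 - 158/9*e2, and R ~R = -84500/81, so R^-1 = ~R / (-84500/81).
R v = -1715/27 - 1630/27*e12
Answer: -2682/4225*e1 - 66869/25350*e2


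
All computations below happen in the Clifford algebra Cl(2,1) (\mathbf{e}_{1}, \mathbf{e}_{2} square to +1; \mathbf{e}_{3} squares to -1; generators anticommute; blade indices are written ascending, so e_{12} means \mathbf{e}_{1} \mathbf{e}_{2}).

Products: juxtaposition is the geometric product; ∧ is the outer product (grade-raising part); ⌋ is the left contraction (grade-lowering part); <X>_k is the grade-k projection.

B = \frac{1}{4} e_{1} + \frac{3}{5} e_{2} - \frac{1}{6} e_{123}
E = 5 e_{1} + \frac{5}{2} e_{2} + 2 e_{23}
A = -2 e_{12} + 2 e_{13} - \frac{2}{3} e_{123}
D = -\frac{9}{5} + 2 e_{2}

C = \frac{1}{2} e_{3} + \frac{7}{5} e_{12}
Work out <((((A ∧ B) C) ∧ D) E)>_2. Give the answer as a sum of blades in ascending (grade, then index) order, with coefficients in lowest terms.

step 1: -\frac{6}{5} e_{123}
step 2: \frac{42}{25} e_{3} + \frac{3}{5} e_{12}
step 3: -\frac{378}{125} e_{3} - \frac{27}{25} e_{12} - \frac{84}{25} e_{23}
step 4: -\frac{168}{25} - \frac{27}{10} e_{1} - \frac{81}{125} e_{2} + \frac{42}{5} e_{3} + \frac{324}{25} e_{13} + \frac{189}{25} e_{23} - \frac{84}{5} e_{123}
step 5: \frac{324}{25} e_{13} + \frac{189}{25} e_{23}
Answer: \frac{324}{25} e_{13} + \frac{189}{25} e_{23}


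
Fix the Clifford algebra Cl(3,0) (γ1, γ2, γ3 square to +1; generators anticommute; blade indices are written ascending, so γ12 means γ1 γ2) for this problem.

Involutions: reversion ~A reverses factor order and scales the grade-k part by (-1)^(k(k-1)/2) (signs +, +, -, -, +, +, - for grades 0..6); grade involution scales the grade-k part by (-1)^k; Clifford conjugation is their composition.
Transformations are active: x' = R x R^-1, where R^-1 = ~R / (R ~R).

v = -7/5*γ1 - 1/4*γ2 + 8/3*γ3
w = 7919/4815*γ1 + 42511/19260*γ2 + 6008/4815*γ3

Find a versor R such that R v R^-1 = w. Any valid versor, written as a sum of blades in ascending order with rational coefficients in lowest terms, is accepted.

Equal squares first: v^2 = w^2 = 32881/3600. Then v + w = 1178/4815*γ1 + 9424/4815*γ2 + 18848/4815*γ3 is a versor taking v to w, provided it is invertible.
Answer: 1178/4815*γ1 + 9424/4815*γ2 + 18848/4815*γ3


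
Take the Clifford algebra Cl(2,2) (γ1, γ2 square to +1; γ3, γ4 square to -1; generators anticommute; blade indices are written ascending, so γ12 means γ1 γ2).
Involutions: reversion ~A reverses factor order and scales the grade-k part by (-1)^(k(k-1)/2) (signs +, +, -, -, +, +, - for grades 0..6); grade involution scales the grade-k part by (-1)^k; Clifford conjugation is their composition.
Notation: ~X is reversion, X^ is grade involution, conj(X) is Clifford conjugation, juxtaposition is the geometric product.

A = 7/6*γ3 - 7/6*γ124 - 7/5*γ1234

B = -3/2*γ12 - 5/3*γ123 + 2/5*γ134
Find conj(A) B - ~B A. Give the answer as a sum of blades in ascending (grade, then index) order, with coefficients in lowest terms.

first term: -14/25*γ2 - 49/12*γ4 - 35/18*γ12 - 7/15*γ14 - 7/15*γ23 - 7/45*γ34 + 7/4*γ123
second term: -14/25*γ2 - 7/12*γ4 - 35/18*γ12 - 7/15*γ14 - 7/15*γ23 + 182/45*γ34 + 7/4*γ123
Answer: -7/2*γ4 - 21/5*γ34


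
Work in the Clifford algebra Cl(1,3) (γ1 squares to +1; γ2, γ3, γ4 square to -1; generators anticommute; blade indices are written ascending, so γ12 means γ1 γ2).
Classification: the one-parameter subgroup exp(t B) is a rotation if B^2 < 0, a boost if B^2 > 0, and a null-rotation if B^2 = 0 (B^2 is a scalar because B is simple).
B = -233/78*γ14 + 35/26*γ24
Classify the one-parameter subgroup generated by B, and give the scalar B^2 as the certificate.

B^2 term by term: the squares give (-233/78)^2*(γ14)^2 + (35/26)^2*(γ24)^2 = 54289/6084*(+1) + 1225/676*(-1) = 64/9 (each basis 2-blade squares to minus the product of its generators' squares); cross terms between blades sharing an index anticommute and cancel. So B^2 = 64/9.
Answer: boost, certificate B^2 = 64/9. Key observation: B^2 = 64/9 is a conjugation invariant, so its sign decides the class regardless of the surface form of B.


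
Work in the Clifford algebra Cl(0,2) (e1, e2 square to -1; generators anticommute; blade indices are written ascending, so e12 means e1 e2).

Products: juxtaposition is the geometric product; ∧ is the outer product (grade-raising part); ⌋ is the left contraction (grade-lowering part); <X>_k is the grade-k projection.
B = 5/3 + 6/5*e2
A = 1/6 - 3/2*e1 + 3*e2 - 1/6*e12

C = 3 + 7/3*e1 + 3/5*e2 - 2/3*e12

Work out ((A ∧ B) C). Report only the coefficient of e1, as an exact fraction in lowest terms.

step 1: 5/18 - 5/2*e1 + 26/5*e2 - 187/90*e12
step 2: 1459/675 - 12247/1350*e1 + 1249/135*e2 - 2707/135*e12
Answer: -12247/1350


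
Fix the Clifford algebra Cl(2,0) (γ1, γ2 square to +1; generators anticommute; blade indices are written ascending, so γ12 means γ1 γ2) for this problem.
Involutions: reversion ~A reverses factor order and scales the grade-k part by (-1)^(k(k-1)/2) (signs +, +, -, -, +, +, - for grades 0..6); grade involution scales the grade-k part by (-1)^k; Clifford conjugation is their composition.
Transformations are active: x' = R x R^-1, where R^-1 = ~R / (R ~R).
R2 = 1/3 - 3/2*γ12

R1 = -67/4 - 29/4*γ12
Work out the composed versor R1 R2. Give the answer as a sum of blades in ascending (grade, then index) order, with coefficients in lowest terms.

Distribute over the terms of R1 (each basis-blade product reordered to ascending indices, repeated generators contracted through their squares):
(-67/4) R2 = -67/12 + 201/8*γ12
(-29/4*γ12) R2 = -87/8 - 29/12*γ12
Summing the partial products and collecting blades:
Answer: -395/24 + 545/24*γ12


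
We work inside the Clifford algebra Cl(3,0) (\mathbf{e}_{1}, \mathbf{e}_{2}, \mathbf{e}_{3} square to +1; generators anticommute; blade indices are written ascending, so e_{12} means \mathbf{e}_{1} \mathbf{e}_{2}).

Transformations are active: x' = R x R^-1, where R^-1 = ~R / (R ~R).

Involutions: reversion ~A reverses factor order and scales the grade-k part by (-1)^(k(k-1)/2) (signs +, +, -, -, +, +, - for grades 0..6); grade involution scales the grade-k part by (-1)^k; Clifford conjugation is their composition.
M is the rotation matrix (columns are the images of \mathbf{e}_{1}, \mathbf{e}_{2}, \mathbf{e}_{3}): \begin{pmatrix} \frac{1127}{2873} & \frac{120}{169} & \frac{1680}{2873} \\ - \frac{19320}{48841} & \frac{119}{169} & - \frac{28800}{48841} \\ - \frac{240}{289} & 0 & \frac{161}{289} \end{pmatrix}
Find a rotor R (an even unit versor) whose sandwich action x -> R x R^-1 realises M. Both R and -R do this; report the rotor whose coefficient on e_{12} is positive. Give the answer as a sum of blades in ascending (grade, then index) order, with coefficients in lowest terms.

Method: write R = a + b12*e_{12} + b13*e_{13} + b23*e_{23} with a^2 + b12^2 + b13^2 + b23^2 = 1 (so R^-1 = ~R). Expanding the columns R e_j ~R gives tr M = 4a^2 - 1 and, from the antisymmetric part, M21 - M12 = -4a*b12, M13 - M31 = 4a*b13, M32 - M23 = -4a*b23.
Here tr M = \frac{80759}{48841}, so a^2 = (1 + tr M)/4 = \frac{32400}{48841} and a = ±\frac{180}{221}. Taking a = \frac{180}{221}: M21 - M12 = -\frac{54000}{48841}, M13 - M31 = \frac{69120}{48841}, M32 - M23 = \frac{28800}{48841}, giving b12 = \frac{75}{221}, b13 = \frac{96}{221}, b23 = -\frac{40}{221}, i.e. R = \frac{180}{221} + \frac{75}{221} e_{12} + \frac{96}{221} e_{13} - \frac{40}{221} e_{23}.
Its e_{12} coefficient is already positive.
Answer: \frac{180}{221} + \frac{75}{221} e_{12} + \frac{96}{221} e_{13} - \frac{40}{221} e_{23}. Sheet selection: the two-to-one cover makes ±R indistinguishable at the matrix level (trace \frac{80759}{48841}), so uniqueness comes from the required sign on e_{12}.


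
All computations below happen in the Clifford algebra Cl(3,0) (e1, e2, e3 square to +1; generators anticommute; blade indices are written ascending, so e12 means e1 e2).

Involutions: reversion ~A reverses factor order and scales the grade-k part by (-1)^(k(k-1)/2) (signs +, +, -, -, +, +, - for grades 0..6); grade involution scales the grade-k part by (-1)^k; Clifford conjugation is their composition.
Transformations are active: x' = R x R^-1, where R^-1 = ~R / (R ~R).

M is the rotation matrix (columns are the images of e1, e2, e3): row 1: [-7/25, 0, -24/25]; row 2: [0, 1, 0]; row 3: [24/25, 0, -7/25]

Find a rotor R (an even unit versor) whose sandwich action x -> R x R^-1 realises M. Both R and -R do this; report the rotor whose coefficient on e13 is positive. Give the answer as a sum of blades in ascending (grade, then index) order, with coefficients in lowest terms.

Method: write R = a + b12*e12 + b13*e13 + b23*e23 with a^2 + b12^2 + b13^2 + b23^2 = 1 (so R^-1 = ~R). Expanding the columns R e_j ~R gives tr M = 4a^2 - 1 and, from the antisymmetric part, M21 - M12 = -4a*b12, M13 - M31 = 4a*b13, M32 - M23 = -4a*b23.
Here tr M = 11/25, so a^2 = (1 + tr M)/4 = 9/25 and a = ±3/5. Taking a = 3/5: M21 - M12 = 0, M13 - M31 = -48/25, M32 - M23 = 0, giving b12 = 0, b13 = -4/5, b23 = 0, i.e. R = 3/5 - 4/5*e13.
Its e13 coefficient is negative, so report the other preimage -R.
Answer: -3/5 + 4/5*e13. Recall the cover is two-to-one: with M of trace 11/25, both preimages act alike, and the stated e13 sign chooses the sheet.
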